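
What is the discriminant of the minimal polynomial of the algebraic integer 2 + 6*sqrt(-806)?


The element 2 + 6*sqrt(-806) has minimal polynomial:
x^2 - 4*x + 29020
Discriminant = (-4)^2 - 4*(29020)
= 16 - 116080
= -116064

-116064


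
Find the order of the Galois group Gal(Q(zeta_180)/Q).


|Gal(Q(zeta_180)/Q)| = phi(180)
= 48

48


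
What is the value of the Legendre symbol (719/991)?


p = 991 is prime, so compute (719/991) with the reciprocity algorithm (Jacobi-symbol steps: pull out 2s via (2/n), flip via reciprocity, reduce):
  reciprocity: (719/991) -> -(991/719)
  reduce: (272/719)
  pull out 2: (2/719) = +1  (since 719 mod 8 = 7)
  pull out 2: (2/719) = +1  (since 719 mod 8 = 7)
  pull out 2: (2/719) = +1  (since 719 mod 8 = 7)
  pull out 2: (2/719) = +1  (since 719 mod 8 = 7)
  reciprocity: (17/719) -> +(719/17)
  reduce: (5/17)
  reciprocity: (5/17) -> +(17/5)
  reduce: (2/5)
  pull out 2: (2/5) = -1  (since 5 mod 8 = 5)
  (1/5) = 1
Product of signs = 1
(719/991) = 1

1


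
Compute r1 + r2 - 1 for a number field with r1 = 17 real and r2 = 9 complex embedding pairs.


By Dirichlet's unit theorem:
rank = r1 + r2 - 1
= 17 + 9 - 1
= 25

25


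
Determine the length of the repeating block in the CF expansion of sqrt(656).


Run the CF algorithm for sqrt(656).
a_0 = floor(sqrt(656)) = 25; set m_0=0, q_0=1.
Recurrence: m' = q*a - m,  q' = (d - m'^2)/q,  a' = floor((a_0 + m')/q').
  step 1: m=25, q=31, a=1
  step 2: m=6, q=20, a=1
  step 3: m=14, q=23, a=1
  step 4: m=9, q=25, a=1
  step 5: m=16, q=16, a=2
  step 6: m=16, q=25, a=1
  step 7: m=9, q=23, a=1
  step 8: m=14, q=20, a=1
  step 9: m=6, q=31, a=1
  step 10: m=25, q=1, a=50
a_10 = 2*a_0 = 50, so the period closes here.
sqrt(656) = [25; 1, 1, 1, 1, 2, 1, 1, 1, 1, 50]
Period length = 10

10


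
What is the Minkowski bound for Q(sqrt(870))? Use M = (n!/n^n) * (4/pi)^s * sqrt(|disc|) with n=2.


d = 870, d mod 4 = 2, so disc(K) = 4d = 3480; |disc(K)| = 3480
Real quadratic field, so n = 2, s = r2 = 0, r1 = 2
M = (n!/n^n) * (4/pi)^s * sqrt(|disc(K)|) = (2!/2^2) * (4/pi)^0 * sqrt(3480)
= 0.5 * 1.000000 * 58.991525
= 29.4958

29.4958


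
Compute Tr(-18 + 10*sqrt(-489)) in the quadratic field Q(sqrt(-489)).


Tr(a + b*sqrt(d)) = (a + b*sqrt(d)) + (a - b*sqrt(d)) = 2a
= 2 * (-18)
= -36

-36


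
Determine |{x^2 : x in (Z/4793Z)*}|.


For prime p, the number of non-zero quadratic residues is (p-1)/2.
= (4793-1)/2
= 2396

2396


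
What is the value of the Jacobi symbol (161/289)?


Compute (161/289) via quadratic reciprocity:
  reciprocity: (161/289) -> +(289/161)
  reduce: (128/161)
  pull out 2: (2/161) = +1  (since 161 mod 8 = 1)
  pull out 2: (2/161) = +1  (since 161 mod 8 = 1)
  pull out 2: (2/161) = +1  (since 161 mod 8 = 1)
  pull out 2: (2/161) = +1  (since 161 mod 8 = 1)
  pull out 2: (2/161) = +1  (since 161 mod 8 = 1)
  pull out 2: (2/161) = +1  (since 161 mod 8 = 1)
  pull out 2: (2/161) = +1  (since 161 mod 8 = 1)
  (1/161) = 1
Product of signs = 1

1


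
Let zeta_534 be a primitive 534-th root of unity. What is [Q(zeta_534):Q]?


The degree equals Euler's totient phi(534).
534 = 2 * 3 * 89
phi(534) = 176

176


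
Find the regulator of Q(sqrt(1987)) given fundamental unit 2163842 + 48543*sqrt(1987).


epsilon = 2163842 + 48543*sqrt(1987)
= 4.3277e+06
R = ln(4.3277e+06)
= 15.2805

15.2805


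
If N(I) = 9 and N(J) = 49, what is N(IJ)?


N(IJ) = N(I) * N(J)
= 9 * 49
= 441

441


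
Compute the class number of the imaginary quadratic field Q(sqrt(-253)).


K = Q(sqrt(-253)). d mod 4 = 3, so D = disc(K) = 4d = -1012
h(K) equals the number of primitive reduced positive-definite forms (a, b, c) = a*x^2 + b*x*y + c*y^2 with b^2 - 4ac = D,
where reduced means |b| <= a <= c, with b >= 0 whenever |b| = a or a = c, and primitive means gcd(a, b, c) = 1.
Reduced forces 3a^2 <= |D| = 1012, so 1 <= a <= 18; b must have the parity of D, and c = (b^2 - D)/(4a) must be an integer >= a.
Enumerate a = 1..18, b in [-a, a]:
  a=1: (1, 0, 253)  [1]
  a=2: (2, 2, 127)  [1]
  a=3..10: none
  a=11: (11, 0, 23)  [1]
  a=12..16: none
  a=17: (17, 12, 17)  [1]
  a=18: none
Total reduced forms: 1 + 1 + 1 + 1 = 4
h = 4

4


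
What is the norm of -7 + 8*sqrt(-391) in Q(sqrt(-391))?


N(a + b*sqrt(d)) = a^2 - d*b^2
= (-7)^2 - (-391)*(8)^2
= 49 + 25024
= 25073

25073


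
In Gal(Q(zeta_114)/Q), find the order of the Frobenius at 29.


The Frobenius at p in Gal(Q(zeta_n)/Q) = (Z/nZ)* is the class of p, so its order is ord_114(29), the smallest k >= 1 with 29^k = 1 mod 114.
n = 114 = 2 * 3 * 19, phi(114) = 36; the order divides phi(n).
Divisors of 36: 1, 2, 3, 4, 6, 9, 12, 18, 36
Repeated squaring mod 114: 29^1 = 29, 29^2 = 43, 29^4 = 25, 29^8 = 55, 29^16 = 61, 29^32 = 73
Test divisors in increasing order:
  k=1: 29^1 = 29 mod 114
  k=2: 29^2 = 43 mod 114
  k=3: 29^3 = 43 * 29 = 107 mod 114
  k=4: 29^4 = 25 mod 114
  k=6: 29^6 = 25 * 43 = 49 mod 114
  k=9: 29^9 = 55 * 29 = 113 mod 114
  k=12: 29^12 = 55 * 25 = 7 mod 114
  k=18: 29^18 = 61 * 43 = 1 mod 114  <- first divisor giving 1
Order = 18

18


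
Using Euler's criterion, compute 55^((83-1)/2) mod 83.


p = 83 is prime and the exponent is (p-1)/2 = 41, so by Euler's criterion 55^41 = (55/83) = +1 or -1 mod 83.
Compute by square-and-multiply:
  41 = 32 + 8 + 1 (binary 101001)
  Repeated squaring mod 83: 55^1 = 55, 55^2 = 37, 55^4 = 41, 55^8 = 21, 55^16 = 26, 55^32 = 12
  55^41 = 55^32 * 55^8 * 55^1 = 12 * 21 * 55 mod 83
    12 * 21 = 252 = 3 mod 83
    3 * 55 = 165 = 82 mod 83
  55^41 = 82 mod 83
Result 82 = p - 1 = -1 mod 83: 55 is a quadratic non-residue mod 83. As a residue in [0, p-1] the value is 82.
55^41 mod 83 = 82

82


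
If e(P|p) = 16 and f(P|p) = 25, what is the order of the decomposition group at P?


|D_P| = e * f
= 16 * 25
= 400

400


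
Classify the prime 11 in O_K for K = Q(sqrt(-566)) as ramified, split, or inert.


K = Q(sqrt(-566)). Since d mod 4 = 2, disc(K) = -2264.
Check p | disc: -2264 mod 11 = 2.
p does not divide disc. Compute Legendre symbol (d/p):
6^((11-1)/2) mod 11 = -1
(d/p) = -1, so p is inert: (p) stays prime with e=1, f=2, g=1.
Therefore p is inert.

inert


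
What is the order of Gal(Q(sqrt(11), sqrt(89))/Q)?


The 2 square roots of distinct primes are multiplicatively independent over Q,
so [K:Q] = 2^2 and Gal(K/Q) is isomorphic to (Z/2Z)^2.
|Gal| = 2^2 = 4

4


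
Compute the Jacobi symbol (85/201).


Compute (85/201) via quadratic reciprocity:
  reciprocity: (85/201) -> +(201/85)
  reduce: (31/85)
  reciprocity: (31/85) -> +(85/31)
  reduce: (23/31)
  reciprocity: (23/31) -> -(31/23)
  reduce: (8/23)
  pull out 2: (2/23) = +1  (since 23 mod 8 = 7)
  pull out 2: (2/23) = +1  (since 23 mod 8 = 7)
  pull out 2: (2/23) = +1  (since 23 mod 8 = 7)
  (1/23) = 1
Product of signs = -1

-1


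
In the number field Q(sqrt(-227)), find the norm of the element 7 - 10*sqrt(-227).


N(a + b*sqrt(d)) = a^2 - d*b^2
= (7)^2 - (-227)*(-10)^2
= 49 + 22700
= 22749

22749


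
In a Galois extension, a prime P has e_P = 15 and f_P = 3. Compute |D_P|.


|D_P| = e * f
= 15 * 3
= 45

45


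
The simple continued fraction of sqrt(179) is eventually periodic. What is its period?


Run the CF algorithm for sqrt(179).
a_0 = floor(sqrt(179)) = 13; set m_0=0, q_0=1.
Recurrence: m' = q*a - m,  q' = (d - m'^2)/q,  a' = floor((a_0 + m')/q').
  step 1: m=13, q=10, a=2
  step 2: m=7, q=13, a=1
  step 3: m=6, q=11, a=1
  step 4: m=5, q=14, a=1
  step 5: m=9, q=7, a=3
  step 6: m=12, q=5, a=5
  step 7: m=13, q=2, a=13
  step 8: m=13, q=5, a=5
  step 9: m=12, q=7, a=3
  step 10: m=9, q=14, a=1
  step 11: m=5, q=11, a=1
  step 12: m=6, q=13, a=1
  step 13: m=7, q=10, a=2
  step 14: m=13, q=1, a=26
a_14 = 2*a_0 = 26, so the period closes here.
sqrt(179) = [13; 2, 1, 1, 1, 3, 5, 13, 5, 3, 1, 1, 1, 2, 26]
Period length = 14

14


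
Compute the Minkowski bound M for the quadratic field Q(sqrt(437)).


d = 437, d mod 4 = 1, so disc(K) = d = 437; |disc(K)| = 437
Real quadratic field, so n = 2, s = r2 = 0, r1 = 2
M = (n!/n^n) * (4/pi)^s * sqrt(|disc(K)|) = (2!/2^2) * (4/pi)^0 * sqrt(437)
= 0.5 * 1.000000 * 20.904545
= 10.4523

10.4523


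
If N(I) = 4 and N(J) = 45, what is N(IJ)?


N(IJ) = N(I) * N(J)
= 4 * 45
= 180

180


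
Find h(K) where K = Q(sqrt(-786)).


K = Q(sqrt(-786)). d mod 4 = 2, so D = disc(K) = 4d = -3144
h(K) equals the number of primitive reduced positive-definite forms (a, b, c) = a*x^2 + b*x*y + c*y^2 with b^2 - 4ac = D,
where reduced means |b| <= a <= c, with b >= 0 whenever |b| = a or a = c, and primitive means gcd(a, b, c) = 1.
Reduced forces 3a^2 <= |D| = 3144, so 1 <= a <= 32; b must have the parity of D, and c = (b^2 - D)/(4a) must be an integer >= a.
Enumerate a = 1..32, b in [-a, a]:
  a=1: (1, 0, 786)  [1]
  a=2: (2, 0, 393)  [1]
  a=3: (3, 0, 262)  [1]
  a=4: none
  a=5: (5, -4, 158), (5, 4, 158)  [2]
  a=6: (6, 0, 131)  [1]
  a=7..9: none
  a=10: (10, -4, 79), (10, 4, 79)  [2]
  a=11..14: none
  a=15: (15, -6, 53), (15, 6, 53)  [2]
  a=16: none
  a=17: (17, -16, 50), (17, 16, 50)  [2]
  a=18..24: none
  a=25: (25, -16, 34), (25, 16, 34)  [2]
  a=26..29: none
  a=30: (30, -24, 31), (30, 24, 31)  [2]
  a=31..32: none
Total reduced forms: 1 + 1 + 1 + 2 + 1 + 2 + 2 + 2 + 2 + 2 = 16
h = 16

16


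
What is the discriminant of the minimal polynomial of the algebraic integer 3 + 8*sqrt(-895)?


The element 3 + 8*sqrt(-895) has minimal polynomial:
x^2 - 6*x + 57289
Discriminant = (-6)^2 - 4*(57289)
= 36 - 229156
= -229120

-229120


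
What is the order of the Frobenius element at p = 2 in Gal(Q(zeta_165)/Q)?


The Frobenius at p in Gal(Q(zeta_n)/Q) = (Z/nZ)* is the class of p, so its order is ord_165(2), the smallest k >= 1 with 2^k = 1 mod 165.
n = 165 = 3 * 5 * 11, phi(165) = 80; the order divides phi(n).
Divisors of 80: 1, 2, 4, 5, 8, 10, 16, 20, 40, 80
Repeated squaring mod 165: 2^1 = 2, 2^2 = 4, 2^4 = 16, 2^8 = 91, 2^16 = 31, 2^32 = 136, 2^64 = 16
Test divisors in increasing order:
  k=1: 2^1 = 2 mod 165
  k=2: 2^2 = 4 mod 165
  k=4: 2^4 = 16 mod 165
  k=5: 2^5 = 16 * 2 = 32 mod 165
  k=8: 2^8 = 91 mod 165
  k=10: 2^10 = 91 * 4 = 34 mod 165
  k=16: 2^16 = 31 mod 165
  k=20: 2^20 = 31 * 16 = 1 mod 165  <- first divisor giving 1
Order = 20

20


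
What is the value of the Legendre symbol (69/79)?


p = 79 is prime, so compute (69/79) with the reciprocity algorithm (Jacobi-symbol steps: pull out 2s via (2/n), flip via reciprocity, reduce):
  reciprocity: (69/79) -> +(79/69)
  reduce: (10/69)
  pull out 2: (2/69) = -1  (since 69 mod 8 = 5)
  reciprocity: (5/69) -> +(69/5)
  reduce: (4/5)
  pull out 2: (2/5) = -1  (since 5 mod 8 = 5)
  pull out 2: (2/5) = -1  (since 5 mod 8 = 5)
  (1/5) = 1
Product of signs = -1
(69/79) = -1

-1


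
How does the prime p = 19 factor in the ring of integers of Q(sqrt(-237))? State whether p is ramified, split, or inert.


K = Q(sqrt(-237)). Since d mod 4 = 3, disc(K) = -948.
Check p | disc: -948 mod 19 = 2.
p does not divide disc. Compute Legendre symbol (d/p):
10^((19-1)/2) mod 19 = -1
(d/p) = -1, so p is inert: (p) stays prime with e=1, f=2, g=1.
Therefore p is inert.

inert


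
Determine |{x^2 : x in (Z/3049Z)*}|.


For prime p, the number of non-zero quadratic residues is (p-1)/2.
= (3049-1)/2
= 1524

1524


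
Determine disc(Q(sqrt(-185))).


For K = Q(sqrt(d)) with d squarefree: disc(K) = d if d = 1 mod 4, and disc(K) = 4d if d = 2 or 3 mod 4.
Here d = -185, and d mod 4 = 3.
d = 3 mod 4, not 1 (O_K = Z[sqrt(d)]), so disc(K) = 4d = 4 * (-185) = -740

-740


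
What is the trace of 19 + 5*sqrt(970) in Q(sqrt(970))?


Tr(a + b*sqrt(d)) = (a + b*sqrt(d)) + (a - b*sqrt(d)) = 2a
= 2 * (19)
= 38

38


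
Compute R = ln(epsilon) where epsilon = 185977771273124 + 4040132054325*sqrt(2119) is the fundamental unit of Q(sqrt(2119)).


epsilon = 185977771273124 + 4040132054325*sqrt(2119)
= 3.7196e+14
R = ln(3.7196e+14)
= 33.5498

33.5498


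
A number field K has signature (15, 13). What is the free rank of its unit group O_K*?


By Dirichlet's unit theorem:
rank = r1 + r2 - 1
= 15 + 13 - 1
= 27

27


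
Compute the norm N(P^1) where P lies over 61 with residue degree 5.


N(P^a) = p^(a*f)
= 61^(1*5)
= 61^5
= 844596301

844596301


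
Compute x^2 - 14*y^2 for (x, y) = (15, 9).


x^2 - d*y^2
= 15^2 - 14*9^2
= 225 - 1134
= -909

-909


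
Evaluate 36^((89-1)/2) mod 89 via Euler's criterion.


p = 89 is prime and the exponent is (p-1)/2 = 44, so by Euler's criterion 36^44 = (36/89) = +1 or -1 mod 89.
Compute by square-and-multiply:
  44 = 32 + 8 + 4 (binary 101100)
  Repeated squaring mod 89: 36^1 = 36, 36^2 = 50, 36^4 = 8, 36^8 = 64, 36^16 = 2, 36^32 = 4
  36^44 = 36^32 * 36^8 * 36^4 = 4 * 64 * 8 mod 89
    4 * 64 = 256 = 78 mod 89
    78 * 8 = 624 = 1 mod 89
  36^44 = 1 mod 89
Result 1: 36 is a quadratic residue mod 89.
36^44 mod 89 = 1

1


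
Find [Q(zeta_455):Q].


The degree equals Euler's totient phi(455).
455 = 5 * 7 * 13
phi(455) = 288

288


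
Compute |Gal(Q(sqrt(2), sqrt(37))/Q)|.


The 2 square roots of distinct primes are multiplicatively independent over Q,
so [K:Q] = 2^2 and Gal(K/Q) is isomorphic to (Z/2Z)^2.
|Gal| = 2^2 = 4

4


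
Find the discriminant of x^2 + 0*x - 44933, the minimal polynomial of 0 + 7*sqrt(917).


The element 0 + 7*sqrt(917) has minimal polynomial:
x^2 + 0*x - 44933
Discriminant = (0)^2 - 4*(-44933)
= 0 + 179732
= 179732

179732


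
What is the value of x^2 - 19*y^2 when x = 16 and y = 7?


x^2 - d*y^2
= 16^2 - 19*7^2
= 256 - 931
= -675

-675


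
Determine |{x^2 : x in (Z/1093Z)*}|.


For prime p, the number of non-zero quadratic residues is (p-1)/2.
= (1093-1)/2
= 546

546


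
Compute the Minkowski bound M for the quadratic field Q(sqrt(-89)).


d = -89, d mod 4 = 3, so disc(K) = 4d = -356; |disc(K)| = 356
Imaginary quadratic field, so n = 2, s = r2 = 1, r1 = 0
M = (n!/n^n) * (4/pi)^s * sqrt(|disc(K)|) = (2!/2^2) * (4/pi)^1 * sqrt(356)
= 0.5 * 1.273240 * 18.867962
= 12.0117

12.0117


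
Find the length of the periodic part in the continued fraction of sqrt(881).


Run the CF algorithm for sqrt(881).
a_0 = floor(sqrt(881)) = 29; set m_0=0, q_0=1.
Recurrence: m' = q*a - m,  q' = (d - m'^2)/q,  a' = floor((a_0 + m')/q').
  step 1: m=29, q=40, a=1
  step 2: m=11, q=19, a=2
  step 3: m=27, q=8, a=7
  step 4: m=29, q=5, a=11
  step 5: m=26, q=41, a=1
  step 6: m=15, q=16, a=2
  step 7: m=17, q=37, a=1
  step 8: m=20, q=13, a=3
  step 9: m=19, q=40, a=1
  step 10: m=21, q=11, a=4
  step 11: m=23, q=32, a=1
  step 12: m=9, q=25, a=1
  step 13: m=16, q=25, a=1
  step 14: m=9, q=32, a=1
  step 15: m=23, q=11, a=4
  step 16: m=21, q=40, a=1
  step 17: m=19, q=13, a=3
  step 18: m=20, q=37, a=1
  step 19: m=17, q=16, a=2
  step 20: m=15, q=41, a=1
  step 21: m=26, q=5, a=11
  step 22: m=29, q=8, a=7
  step 23: m=27, q=19, a=2
  step 24: m=11, q=40, a=1
  step 25: m=29, q=1, a=58
a_25 = 2*a_0 = 58, so the period closes here.
sqrt(881) = [29; 1, 2, 7, 11, 1, 2, 1, 3, 1, 4, 1, 1, 1, 1, 4, 1, 3, 1, 2, 1, 11, 7, 2, 1, 58]
Period length = 25

25


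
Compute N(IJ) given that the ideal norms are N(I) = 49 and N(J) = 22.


N(IJ) = N(I) * N(J)
= 49 * 22
= 1078

1078


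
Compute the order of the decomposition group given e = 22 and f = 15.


|D_P| = e * f
= 22 * 15
= 330

330


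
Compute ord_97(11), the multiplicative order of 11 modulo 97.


We want ord_97(11), the smallest k >= 1 with 11^k = 1 mod 97.
n = 97 = 97, phi(97) = 96; the order divides phi(n).
Divisors of 96: 1, 2, 3, 4, 6, 8, 12, 16, 24, 32, 48, 96
Repeated squaring mod 97: 11^1 = 11, 11^2 = 24, 11^4 = 91, 11^8 = 36, 11^16 = 35, 11^32 = 61, 11^64 = 35
Test divisors in increasing order:
  k=1: 11^1 = 11 mod 97
  k=2: 11^2 = 24 mod 97
  k=3: 11^3 = 24 * 11 = 70 mod 97
  k=4: 11^4 = 91 mod 97
  k=6: 11^6 = 91 * 24 = 50 mod 97
  k=8: 11^8 = 36 mod 97
  k=12: 11^12 = 36 * 91 = 75 mod 97
  k=16: 11^16 = 35 mod 97
  k=24: 11^24 = 35 * 36 = 96 mod 97
  k=32: 11^32 = 61 mod 97
  k=48: 11^48 = 61 * 35 = 1 mod 97  <- first divisor giving 1
Order = 48

48


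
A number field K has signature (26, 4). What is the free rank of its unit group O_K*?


By Dirichlet's unit theorem:
rank = r1 + r2 - 1
= 26 + 4 - 1
= 29

29


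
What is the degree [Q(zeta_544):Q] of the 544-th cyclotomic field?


The degree equals Euler's totient phi(544).
544 = 2^5 * 17
phi(544) = 256

256


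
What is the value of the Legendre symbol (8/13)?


p = 13 is prime, so compute (8/13) with the reciprocity algorithm (Jacobi-symbol steps: pull out 2s via (2/n), flip via reciprocity, reduce):
  pull out 2: (2/13) = -1  (since 13 mod 8 = 5)
  pull out 2: (2/13) = -1  (since 13 mod 8 = 5)
  pull out 2: (2/13) = -1  (since 13 mod 8 = 5)
  (1/13) = 1
Product of signs = -1
(8/13) = -1

-1


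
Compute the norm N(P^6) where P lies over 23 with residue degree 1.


N(P^a) = p^(a*f)
= 23^(6*1)
= 23^6
= 148035889

148035889


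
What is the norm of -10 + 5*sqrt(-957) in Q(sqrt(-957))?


N(a + b*sqrt(d)) = a^2 - d*b^2
= (-10)^2 - (-957)*(5)^2
= 100 + 23925
= 24025

24025


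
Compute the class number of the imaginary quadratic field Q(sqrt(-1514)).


K = Q(sqrt(-1514)). d mod 4 = 2, so D = disc(K) = 4d = -6056
h(K) equals the number of primitive reduced positive-definite forms (a, b, c) = a*x^2 + b*x*y + c*y^2 with b^2 - 4ac = D,
where reduced means |b| <= a <= c, with b >= 0 whenever |b| = a or a = c, and primitive means gcd(a, b, c) = 1.
Reduced forces 3a^2 <= |D| = 6056, so 1 <= a <= 44; b must have the parity of D, and c = (b^2 - D)/(4a) must be an integer >= a.
Enumerate a = 1..44, b in [-a, a]:
  a=1: (1, 0, 1514)  [1]
  a=2: (2, 0, 757)  [1]
  a=3: (3, -2, 505), (3, 2, 505)  [2]
  a=4: none
  a=5: (5, -2, 303), (5, 2, 303)  [2]
  a=6: (6, -4, 253), (6, 4, 253)  [2]
  a=7..8: none
  a=9: (9, -8, 170), (9, 8, 170)  [2]
  a=10: (10, -8, 153), (10, 8, 153)  [2]
  a=11: (11, -4, 138), (11, 4, 138)  [2]
  a=12..14: none
  a=15: (15, -8, 102), (15, -2, 101), (15, 2, 101), (15, 8, 102)  [4]
  a=16: none
  a=17: (17, -8, 90), (17, 8, 90)  [2]
  a=18: (18, -8, 85), (18, 8, 85)  [2]
  a=19: (19, -10, 81), (19, 10, 81)  [2]
  a=20..21: none
  a=22: (22, -4, 69), (22, 4, 69)  [2]
  a=23: (23, -4, 66), (23, 4, 66)  [2]
  a=24: none
  a=25: (25, -12, 62), (25, 12, 62)  [2]
  a=26: none
  a=27: (27, -10, 57), (27, 10, 57)  [2]
  a=28: none
  a=29: (29, -18, 55), (29, 18, 55)  [2]
  a=30: (30, -28, 57), (30, -8, 51), (30, 8, 51), (30, 28, 57)  [4]
  a=31: (31, -12, 50), (31, 12, 50)  [2]
  a=32: none
  a=33: (33, -26, 51), (33, -4, 46), (33, 4, 46), (33, 26, 51)  [4]
  a=34: (34, -8, 45), (34, 8, 45)  [2]
  a=35..36: none
  a=37: (37, -30, 47), (37, 30, 47)  [2]
  a=38: (38, -28, 45), (38, 28, 45)  [2]
  a=39..44: none
Total reduced forms: 1 + 1 + 2 + 2 + 2 + 2 + 2 + 2 + 4 + 2 + 2 + 2 + 2 + 2 + 2 + 2 + 2 + 4 + 2 + 4 + 2 + 2 + 2 = 50
h = 50

50


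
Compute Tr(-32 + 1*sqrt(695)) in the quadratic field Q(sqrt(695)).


Tr(a + b*sqrt(d)) = (a + b*sqrt(d)) + (a - b*sqrt(d)) = 2a
= 2 * (-32)
= -64

-64


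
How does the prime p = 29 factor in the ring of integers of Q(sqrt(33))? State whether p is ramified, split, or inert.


K = Q(sqrt(33)). Since d mod 4 = 1, disc(K) = 33.
Check p | disc: 33 mod 29 = 4.
p does not divide disc. Compute Legendre symbol (d/p):
4^((29-1)/2) mod 29 = 1
(d/p) = 1, so p splits: (p) = P*P' with e=1, f=1, g=2.
Therefore p is split.

split


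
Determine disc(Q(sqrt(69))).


For K = Q(sqrt(d)) with d squarefree: disc(K) = d if d = 1 mod 4, and disc(K) = 4d if d = 2 or 3 mod 4.
Here d = 69, and d mod 4 = 1.
d = 1 mod 4 (O_K = Z[(1+sqrt(d))/2]), so disc(K) = d = 69

69


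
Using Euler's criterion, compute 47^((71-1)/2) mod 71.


p = 71 is prime and the exponent is (p-1)/2 = 35, so by Euler's criterion 47^35 = (47/71) = +1 or -1 mod 71.
Compute by square-and-multiply:
  35 = 32 + 2 + 1 (binary 100011)
  Repeated squaring mod 71: 47^1 = 47, 47^2 = 8, 47^4 = 64, 47^8 = 49, 47^16 = 58, 47^32 = 27
  47^35 = 47^32 * 47^2 * 47^1 = 27 * 8 * 47 mod 71
    27 * 8 = 216 = 3 mod 71
    3 * 47 = 141 = 70 mod 71
  47^35 = 70 mod 71
Result 70 = p - 1 = -1 mod 71: 47 is a quadratic non-residue mod 71. As a residue in [0, p-1] the value is 70.
47^35 mod 71 = 70

70


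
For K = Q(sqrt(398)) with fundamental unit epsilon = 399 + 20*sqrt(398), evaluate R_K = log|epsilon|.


epsilon = 399 + 20*sqrt(398)
= 797.9987
R = ln(797.9987)
= 6.6821

6.6821


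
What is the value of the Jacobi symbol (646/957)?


Compute (646/957) via quadratic reciprocity:
  pull out 2: (2/957) = -1  (since 957 mod 8 = 5)
  reciprocity: (323/957) -> +(957/323)
  reduce: (311/323)
  reciprocity: (311/323) -> -(323/311)
  reduce: (12/311)
  pull out 2: (2/311) = +1  (since 311 mod 8 = 7)
  pull out 2: (2/311) = +1  (since 311 mod 8 = 7)
  reciprocity: (3/311) -> -(311/3)
  reduce: (2/3)
  pull out 2: (2/3) = -1  (since 3 mod 8 = 3)
  (1/3) = 1
Product of signs = 1

1


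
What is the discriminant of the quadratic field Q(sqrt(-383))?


For K = Q(sqrt(d)) with d squarefree: disc(K) = d if d = 1 mod 4, and disc(K) = 4d if d = 2 or 3 mod 4.
Here d = -383, and d mod 4 = 1.
d = 1 mod 4 (O_K = Z[(1+sqrt(d))/2]), so disc(K) = d = -383

-383


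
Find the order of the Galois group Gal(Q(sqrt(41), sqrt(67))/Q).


The 2 square roots of distinct primes are multiplicatively independent over Q,
so [K:Q] = 2^2 and Gal(K/Q) is isomorphic to (Z/2Z)^2.
|Gal| = 2^2 = 4

4


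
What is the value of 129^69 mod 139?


p = 139 is prime and the exponent is (p-1)/2 = 69, so by Euler's criterion 129^69 = (129/139) = +1 or -1 mod 139.
Compute by square-and-multiply:
  69 = 64 + 4 + 1 (binary 1000101)
  Repeated squaring mod 139: 129^1 = 129, 129^2 = 100, 129^4 = 131, 129^8 = 64, 129^16 = 65, 129^32 = 55, 129^64 = 106
  129^69 = 129^64 * 129^4 * 129^1 = 106 * 131 * 129 mod 139
    106 * 131 = 13886 = 125 mod 139
    125 * 129 = 16125 = 1 mod 139
  129^69 = 1 mod 139
Result 1: 129 is a quadratic residue mod 139.
129^69 mod 139 = 1

1


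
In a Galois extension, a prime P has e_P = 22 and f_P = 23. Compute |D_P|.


|D_P| = e * f
= 22 * 23
= 506

506


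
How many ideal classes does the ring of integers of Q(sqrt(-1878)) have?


K = Q(sqrt(-1878)). d mod 4 = 2, so D = disc(K) = 4d = -7512
h(K) equals the number of primitive reduced positive-definite forms (a, b, c) = a*x^2 + b*x*y + c*y^2 with b^2 - 4ac = D,
where reduced means |b| <= a <= c, with b >= 0 whenever |b| = a or a = c, and primitive means gcd(a, b, c) = 1.
Reduced forces 3a^2 <= |D| = 7512, so 1 <= a <= 50; b must have the parity of D, and c = (b^2 - D)/(4a) must be an integer >= a.
Enumerate a = 1..50, b in [-a, a]:
  a=1: (1, 0, 1878)  [1]
  a=2: (2, 0, 939)  [1]
  a=3: (3, 0, 626)  [1]
  a=4..5: none
  a=6: (6, 0, 313)  [1]
  a=7..10: none
  a=11: (11, -10, 173), (11, 10, 173)  [2]
  a=12..16: none
  a=17: (17, -6, 111), (17, 6, 111)  [2]
  a=18..21: none
  a=22: (22, -12, 87), (22, 12, 87)  [2]
  a=23: (23, -20, 86), (23, 20, 86)  [2]
  a=24..28: none
  a=29: (29, -12, 66), (29, 12, 66)  [2]
  a=30..32: none
  a=33: (33, -12, 58), (33, 12, 58)  [2]
  a=34: (34, -28, 61), (34, 28, 61)  [2]
  a=35..36: none
  a=37: (37, -6, 51), (37, 6, 51)  [2]
  a=38..40: none
  a=41: (41, -14, 47), (41, 14, 47)  [2]
  a=42: none
  a=43: (43, -20, 46), (43, 20, 46)  [2]
  a=44..50: none
Total reduced forms: 1 + 1 + 1 + 1 + 2 + 2 + 2 + 2 + 2 + 2 + 2 + 2 + 2 + 2 = 24
h = 24

24


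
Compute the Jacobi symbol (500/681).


Compute (500/681) via quadratic reciprocity:
  pull out 2: (2/681) = +1  (since 681 mod 8 = 1)
  pull out 2: (2/681) = +1  (since 681 mod 8 = 1)
  reciprocity: (125/681) -> +(681/125)
  reduce: (56/125)
  pull out 2: (2/125) = -1  (since 125 mod 8 = 5)
  pull out 2: (2/125) = -1  (since 125 mod 8 = 5)
  pull out 2: (2/125) = -1  (since 125 mod 8 = 5)
  reciprocity: (7/125) -> +(125/7)
  reduce: (6/7)
  pull out 2: (2/7) = +1  (since 7 mod 8 = 7)
  reciprocity: (3/7) -> -(7/3)
  reduce: (1/3)
  (1/3) = 1
Product of signs = 1

1


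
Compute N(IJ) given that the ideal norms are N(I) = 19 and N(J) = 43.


N(IJ) = N(I) * N(J)
= 19 * 43
= 817

817


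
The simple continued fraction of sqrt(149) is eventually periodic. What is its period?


Run the CF algorithm for sqrt(149).
a_0 = floor(sqrt(149)) = 12; set m_0=0, q_0=1.
Recurrence: m' = q*a - m,  q' = (d - m'^2)/q,  a' = floor((a_0 + m')/q').
  step 1: m=12, q=5, a=4
  step 2: m=8, q=17, a=1
  step 3: m=9, q=4, a=5
  step 4: m=11, q=7, a=3
  step 5: m=10, q=7, a=3
  step 6: m=11, q=4, a=5
  step 7: m=9, q=17, a=1
  step 8: m=8, q=5, a=4
  step 9: m=12, q=1, a=24
a_9 = 2*a_0 = 24, so the period closes here.
sqrt(149) = [12; 4, 1, 5, 3, 3, 5, 1, 4, 24]
Period length = 9

9


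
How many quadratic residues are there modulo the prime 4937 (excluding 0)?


For prime p, the number of non-zero quadratic residues is (p-1)/2.
= (4937-1)/2
= 2468

2468


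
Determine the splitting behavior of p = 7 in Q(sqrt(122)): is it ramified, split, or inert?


K = Q(sqrt(122)). Since d mod 4 = 2, disc(K) = 488.
Check p | disc: 488 mod 7 = 5.
p does not divide disc. Compute Legendre symbol (d/p):
3^((7-1)/2) mod 7 = -1
(d/p) = -1, so p is inert: (p) stays prime with e=1, f=2, g=1.
Therefore p is inert.

inert


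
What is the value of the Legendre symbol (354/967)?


p = 967 is prime, so compute (354/967) with the reciprocity algorithm (Jacobi-symbol steps: pull out 2s via (2/n), flip via reciprocity, reduce):
  pull out 2: (2/967) = +1  (since 967 mod 8 = 7)
  reciprocity: (177/967) -> +(967/177)
  reduce: (82/177)
  pull out 2: (2/177) = +1  (since 177 mod 8 = 1)
  reciprocity: (41/177) -> +(177/41)
  reduce: (13/41)
  reciprocity: (13/41) -> +(41/13)
  reduce: (2/13)
  pull out 2: (2/13) = -1  (since 13 mod 8 = 5)
  (1/13) = 1
Product of signs = -1
(354/967) = -1

-1


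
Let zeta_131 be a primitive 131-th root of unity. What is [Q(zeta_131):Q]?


The degree equals Euler's totient phi(131).
131 = 131
phi(131) = 130

130


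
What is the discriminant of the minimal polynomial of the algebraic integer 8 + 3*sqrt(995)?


The element 8 + 3*sqrt(995) has minimal polynomial:
x^2 - 16*x - 8891
Discriminant = (-16)^2 - 4*(-8891)
= 256 + 35564
= 35820

35820


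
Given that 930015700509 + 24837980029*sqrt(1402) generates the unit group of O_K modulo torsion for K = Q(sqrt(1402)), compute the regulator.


epsilon = 930015700509 + 24837980029*sqrt(1402)
= 1.8600e+12
R = ln(1.8600e+12)
= 28.2516

28.2516


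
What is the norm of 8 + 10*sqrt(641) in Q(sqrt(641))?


N(a + b*sqrt(d)) = a^2 - d*b^2
= (8)^2 - (641)*(10)^2
= 64 - 64100
= -64036

-64036


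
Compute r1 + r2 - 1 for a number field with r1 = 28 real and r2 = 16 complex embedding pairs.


By Dirichlet's unit theorem:
rank = r1 + r2 - 1
= 28 + 16 - 1
= 43

43


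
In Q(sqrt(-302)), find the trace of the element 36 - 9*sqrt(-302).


Tr(a + b*sqrt(d)) = (a + b*sqrt(d)) + (a - b*sqrt(d)) = 2a
= 2 * (36)
= 72

72


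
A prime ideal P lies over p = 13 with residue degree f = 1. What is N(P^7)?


N(P^a) = p^(a*f)
= 13^(7*1)
= 13^7
= 62748517

62748517


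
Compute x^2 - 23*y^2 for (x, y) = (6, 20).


x^2 - d*y^2
= 6^2 - 23*20^2
= 36 - 9200
= -9164

-9164


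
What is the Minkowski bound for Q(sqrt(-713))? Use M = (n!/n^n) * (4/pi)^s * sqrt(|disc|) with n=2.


d = -713, d mod 4 = 3, so disc(K) = 4d = -2852; |disc(K)| = 2852
Imaginary quadratic field, so n = 2, s = r2 = 1, r1 = 0
M = (n!/n^n) * (4/pi)^s * sqrt(|disc(K)|) = (2!/2^2) * (4/pi)^1 * sqrt(2852)
= 0.5 * 1.273240 * 53.404120
= 33.9981

33.9981


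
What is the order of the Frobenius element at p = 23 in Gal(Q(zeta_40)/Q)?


The Frobenius at p in Gal(Q(zeta_n)/Q) = (Z/nZ)* is the class of p, so its order is ord_40(23), the smallest k >= 1 with 23^k = 1 mod 40.
n = 40 = 2^3 * 5, phi(40) = 16; the order divides phi(n).
Divisors of 16: 1, 2, 4, 8, 16
Repeated squaring mod 40: 23^1 = 23, 23^2 = 9, 23^4 = 1, 23^8 = 1, 23^16 = 1
Test divisors in increasing order:
  k=1: 23^1 = 23 mod 40
  k=2: 23^2 = 9 mod 40
  k=4: 23^4 = 1 mod 40  <- first divisor giving 1
Order = 4

4


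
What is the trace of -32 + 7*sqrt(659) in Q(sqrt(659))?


Tr(a + b*sqrt(d)) = (a + b*sqrt(d)) + (a - b*sqrt(d)) = 2a
= 2 * (-32)
= -64

-64


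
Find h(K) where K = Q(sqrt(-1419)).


K = Q(sqrt(-1419)). d mod 4 = 1, so D = disc(K) = d = -1419
h(K) equals the number of primitive reduced positive-definite forms (a, b, c) = a*x^2 + b*x*y + c*y^2 with b^2 - 4ac = D,
where reduced means |b| <= a <= c, with b >= 0 whenever |b| = a or a = c, and primitive means gcd(a, b, c) = 1.
Reduced forces 3a^2 <= |D| = 1419, so 1 <= a <= 21; b must have the parity of D, and c = (b^2 - D)/(4a) must be an integer >= a.
Enumerate a = 1..21, b in [-a, a]:
  a=1: (1, 1, 355)  [1]
  a=2: none
  a=3: (3, 3, 119)  [1]
  a=4: none
  a=5: (5, -1, 71), (5, 1, 71)  [2]
  a=6: none
  a=7: (7, -3, 51), (7, 3, 51)  [2]
  a=8..10: none
  a=11: (11, 11, 35)  [1]
  a=12..14: none
  a=15: (15, -9, 25), (15, 9, 25)  [2]
  a=16: none
  a=17: (17, -3, 21), (17, 3, 21)  [2]
  a=18: none
  a=19: (19, 5, 19)  [1]
  a=20..21: none
Total reduced forms: 1 + 1 + 2 + 2 + 1 + 2 + 2 + 1 = 12
h = 12

12


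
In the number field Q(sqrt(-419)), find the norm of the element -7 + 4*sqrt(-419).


N(a + b*sqrt(d)) = a^2 - d*b^2
= (-7)^2 - (-419)*(4)^2
= 49 + 6704
= 6753

6753


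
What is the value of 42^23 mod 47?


p = 47 is prime and the exponent is (p-1)/2 = 23, so by Euler's criterion 42^23 = (42/47) = +1 or -1 mod 47.
Compute by square-and-multiply:
  23 = 16 + 4 + 2 + 1 (binary 10111)
  Repeated squaring mod 47: 42^1 = 42, 42^2 = 25, 42^4 = 14, 42^8 = 8, 42^16 = 17
  42^23 = 42^16 * 42^4 * 42^2 * 42^1 = 17 * 14 * 25 * 42 mod 47
    17 * 14 = 238 = 3 mod 47
    3 * 25 = 75 = 28 mod 47
    28 * 42 = 1176 = 1 mod 47
  42^23 = 1 mod 47
Result 1: 42 is a quadratic residue mod 47.
42^23 mod 47 = 1

1


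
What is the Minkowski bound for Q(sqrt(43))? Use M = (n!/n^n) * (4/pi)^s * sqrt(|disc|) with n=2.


d = 43, d mod 4 = 3, so disc(K) = 4d = 172; |disc(K)| = 172
Real quadratic field, so n = 2, s = r2 = 0, r1 = 2
M = (n!/n^n) * (4/pi)^s * sqrt(|disc(K)|) = (2!/2^2) * (4/pi)^0 * sqrt(172)
= 0.5 * 1.000000 * 13.114877
= 6.5574

6.5574


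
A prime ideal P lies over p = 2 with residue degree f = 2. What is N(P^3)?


N(P^a) = p^(a*f)
= 2^(3*2)
= 2^6
= 64

64


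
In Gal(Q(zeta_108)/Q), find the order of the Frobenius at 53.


The Frobenius at p in Gal(Q(zeta_n)/Q) = (Z/nZ)* is the class of p, so its order is ord_108(53), the smallest k >= 1 with 53^k = 1 mod 108.
n = 108 = 2^2 * 3^3, phi(108) = 36; the order divides phi(n).
Divisors of 36: 1, 2, 3, 4, 6, 9, 12, 18, 36
Repeated squaring mod 108: 53^1 = 53, 53^2 = 1, 53^4 = 1, 53^8 = 1, 53^16 = 1, 53^32 = 1
Test divisors in increasing order:
  k=1: 53^1 = 53 mod 108
  k=2: 53^2 = 1 mod 108  <- first divisor giving 1
Order = 2

2


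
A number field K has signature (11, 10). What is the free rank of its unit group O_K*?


By Dirichlet's unit theorem:
rank = r1 + r2 - 1
= 11 + 10 - 1
= 20

20


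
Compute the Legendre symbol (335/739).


p = 739 is prime, so compute (335/739) with the reciprocity algorithm (Jacobi-symbol steps: pull out 2s via (2/n), flip via reciprocity, reduce):
  reciprocity: (335/739) -> -(739/335)
  reduce: (69/335)
  reciprocity: (69/335) -> +(335/69)
  reduce: (59/69)
  reciprocity: (59/69) -> +(69/59)
  reduce: (10/59)
  pull out 2: (2/59) = -1  (since 59 mod 8 = 3)
  reciprocity: (5/59) -> +(59/5)
  reduce: (4/5)
  pull out 2: (2/5) = -1  (since 5 mod 8 = 5)
  pull out 2: (2/5) = -1  (since 5 mod 8 = 5)
  (1/5) = 1
Product of signs = 1
(335/739) = 1

1


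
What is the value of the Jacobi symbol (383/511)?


Compute (383/511) via quadratic reciprocity:
  reciprocity: (383/511) -> -(511/383)
  reduce: (128/383)
  pull out 2: (2/383) = +1  (since 383 mod 8 = 7)
  pull out 2: (2/383) = +1  (since 383 mod 8 = 7)
  pull out 2: (2/383) = +1  (since 383 mod 8 = 7)
  pull out 2: (2/383) = +1  (since 383 mod 8 = 7)
  pull out 2: (2/383) = +1  (since 383 mod 8 = 7)
  pull out 2: (2/383) = +1  (since 383 mod 8 = 7)
  pull out 2: (2/383) = +1  (since 383 mod 8 = 7)
  (1/383) = 1
Product of signs = -1

-1


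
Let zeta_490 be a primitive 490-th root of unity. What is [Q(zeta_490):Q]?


The degree equals Euler's totient phi(490).
490 = 2 * 5 * 7^2
phi(490) = 168

168


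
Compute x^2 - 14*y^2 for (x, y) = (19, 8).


x^2 - d*y^2
= 19^2 - 14*8^2
= 361 - 896
= -535

-535


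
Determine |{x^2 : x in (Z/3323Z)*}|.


For prime p, the number of non-zero quadratic residues is (p-1)/2.
= (3323-1)/2
= 1661

1661


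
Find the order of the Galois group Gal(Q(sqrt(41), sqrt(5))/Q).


The 2 square roots of distinct primes are multiplicatively independent over Q,
so [K:Q] = 2^2 and Gal(K/Q) is isomorphic to (Z/2Z)^2.
|Gal| = 2^2 = 4

4


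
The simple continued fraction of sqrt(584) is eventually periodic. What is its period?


Run the CF algorithm for sqrt(584).
a_0 = floor(sqrt(584)) = 24; set m_0=0, q_0=1.
Recurrence: m' = q*a - m,  q' = (d - m'^2)/q,  a' = floor((a_0 + m')/q').
  step 1: m=24, q=8, a=6
  step 2: m=24, q=1, a=48
a_2 = 2*a_0 = 48, so the period closes here.
sqrt(584) = [24; 6, 48]
Period length = 2

2


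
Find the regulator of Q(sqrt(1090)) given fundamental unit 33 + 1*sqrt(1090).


epsilon = 33 + 1*sqrt(1090)
= 66.0151
R = ln(66.0151)
= 4.1899

4.1899


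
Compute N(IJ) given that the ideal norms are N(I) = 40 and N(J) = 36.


N(IJ) = N(I) * N(J)
= 40 * 36
= 1440

1440


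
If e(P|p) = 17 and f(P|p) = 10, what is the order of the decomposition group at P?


|D_P| = e * f
= 17 * 10
= 170

170


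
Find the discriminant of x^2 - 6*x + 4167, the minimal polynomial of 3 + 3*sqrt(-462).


The element 3 + 3*sqrt(-462) has minimal polynomial:
x^2 - 6*x + 4167
Discriminant = (-6)^2 - 4*(4167)
= 36 - 16668
= -16632

-16632


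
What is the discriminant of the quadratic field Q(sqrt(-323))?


For K = Q(sqrt(d)) with d squarefree: disc(K) = d if d = 1 mod 4, and disc(K) = 4d if d = 2 or 3 mod 4.
Here d = -323, and d mod 4 = 1.
d = 1 mod 4 (O_K = Z[(1+sqrt(d))/2]), so disc(K) = d = -323

-323


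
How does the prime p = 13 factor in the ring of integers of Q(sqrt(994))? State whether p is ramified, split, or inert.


K = Q(sqrt(994)). Since d mod 4 = 2, disc(K) = 3976.
Check p | disc: 3976 mod 13 = 11.
p does not divide disc. Compute Legendre symbol (d/p):
6^((13-1)/2) mod 13 = -1
(d/p) = -1, so p is inert: (p) stays prime with e=1, f=2, g=1.
Therefore p is inert.

inert


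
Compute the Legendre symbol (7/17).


p = 17 is prime, so compute (7/17) with the reciprocity algorithm (Jacobi-symbol steps: pull out 2s via (2/n), flip via reciprocity, reduce):
  reciprocity: (7/17) -> +(17/7)
  reduce: (3/7)
  reciprocity: (3/7) -> -(7/3)
  reduce: (1/3)
  (1/3) = 1
Product of signs = -1
(7/17) = -1

-1


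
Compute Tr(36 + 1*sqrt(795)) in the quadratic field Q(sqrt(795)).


Tr(a + b*sqrt(d)) = (a + b*sqrt(d)) + (a - b*sqrt(d)) = 2a
= 2 * (36)
= 72

72


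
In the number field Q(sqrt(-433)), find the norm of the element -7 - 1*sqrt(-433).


N(a + b*sqrt(d)) = a^2 - d*b^2
= (-7)^2 - (-433)*(-1)^2
= 49 + 433
= 482

482


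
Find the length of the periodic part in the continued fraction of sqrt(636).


Run the CF algorithm for sqrt(636).
a_0 = floor(sqrt(636)) = 25; set m_0=0, q_0=1.
Recurrence: m' = q*a - m,  q' = (d - m'^2)/q,  a' = floor((a_0 + m')/q').
  step 1: m=25, q=11, a=4
  step 2: m=19, q=25, a=1
  step 3: m=6, q=24, a=1
  step 4: m=18, q=13, a=3
  step 5: m=21, q=15, a=3
  step 6: m=24, q=4, a=12
  step 7: m=24, q=15, a=3
  step 8: m=21, q=13, a=3
  step 9: m=18, q=24, a=1
  step 10: m=6, q=25, a=1
  step 11: m=19, q=11, a=4
  step 12: m=25, q=1, a=50
a_12 = 2*a_0 = 50, so the period closes here.
sqrt(636) = [25; 4, 1, 1, 3, 3, 12, 3, 3, 1, 1, 4, 50]
Period length = 12

12


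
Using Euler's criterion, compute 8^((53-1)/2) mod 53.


p = 53 is prime and the exponent is (p-1)/2 = 26, so by Euler's criterion 8^26 = (8/53) = +1 or -1 mod 53.
Compute by square-and-multiply:
  26 = 16 + 8 + 2 (binary 11010)
  Repeated squaring mod 53: 8^1 = 8, 8^2 = 11, 8^4 = 15, 8^8 = 13, 8^16 = 10
  8^26 = 8^16 * 8^8 * 8^2 = 10 * 13 * 11 mod 53
    10 * 13 = 130 = 24 mod 53
    24 * 11 = 264 = 52 mod 53
  8^26 = 52 mod 53
Result 52 = p - 1 = -1 mod 53: 8 is a quadratic non-residue mod 53. As a residue in [0, p-1] the value is 52.
8^26 mod 53 = 52

52


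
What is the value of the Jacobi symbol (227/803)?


Compute (227/803) via quadratic reciprocity:
  reciprocity: (227/803) -> -(803/227)
  reduce: (122/227)
  pull out 2: (2/227) = -1  (since 227 mod 8 = 3)
  reciprocity: (61/227) -> +(227/61)
  reduce: (44/61)
  pull out 2: (2/61) = -1  (since 61 mod 8 = 5)
  pull out 2: (2/61) = -1  (since 61 mod 8 = 5)
  reciprocity: (11/61) -> +(61/11)
  reduce: (6/11)
  pull out 2: (2/11) = -1  (since 11 mod 8 = 3)
  reciprocity: (3/11) -> -(11/3)
  reduce: (2/3)
  pull out 2: (2/3) = -1  (since 3 mod 8 = 3)
  (1/3) = 1
Product of signs = -1

-1


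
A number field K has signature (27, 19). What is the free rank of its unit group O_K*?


By Dirichlet's unit theorem:
rank = r1 + r2 - 1
= 27 + 19 - 1
= 45

45


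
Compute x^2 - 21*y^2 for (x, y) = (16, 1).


x^2 - d*y^2
= 16^2 - 21*1^2
= 256 - 21
= 235

235


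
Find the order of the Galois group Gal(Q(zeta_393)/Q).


|Gal(Q(zeta_393)/Q)| = phi(393)
= 260

260


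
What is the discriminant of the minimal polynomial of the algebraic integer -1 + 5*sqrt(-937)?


The element -1 + 5*sqrt(-937) has minimal polynomial:
x^2 + 2*x + 23426
Discriminant = (2)^2 - 4*(23426)
= 4 - 93704
= -93700

-93700


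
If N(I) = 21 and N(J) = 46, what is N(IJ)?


N(IJ) = N(I) * N(J)
= 21 * 46
= 966

966


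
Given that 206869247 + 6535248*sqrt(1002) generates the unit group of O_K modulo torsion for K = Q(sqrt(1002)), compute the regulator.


epsilon = 206869247 + 6535248*sqrt(1002)
= 4.1374e+08
R = ln(4.1374e+08)
= 19.8407

19.8407


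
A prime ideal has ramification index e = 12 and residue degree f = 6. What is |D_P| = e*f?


|D_P| = e * f
= 12 * 6
= 72

72


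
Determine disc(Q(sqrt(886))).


For K = Q(sqrt(d)) with d squarefree: disc(K) = d if d = 1 mod 4, and disc(K) = 4d if d = 2 or 3 mod 4.
Here d = 886, and d mod 4 = 2.
d = 2 mod 4, not 1 (O_K = Z[sqrt(d)]), so disc(K) = 4d = 4 * (886) = 3544

3544


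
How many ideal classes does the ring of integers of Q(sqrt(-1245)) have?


K = Q(sqrt(-1245)). d mod 4 = 3, so D = disc(K) = 4d = -4980
h(K) equals the number of primitive reduced positive-definite forms (a, b, c) = a*x^2 + b*x*y + c*y^2 with b^2 - 4ac = D,
where reduced means |b| <= a <= c, with b >= 0 whenever |b| = a or a = c, and primitive means gcd(a, b, c) = 1.
Reduced forces 3a^2 <= |D| = 4980, so 1 <= a <= 40; b must have the parity of D, and c = (b^2 - D)/(4a) must be an integer >= a.
Enumerate a = 1..40, b in [-a, a]:
  a=1: (1, 0, 1245)  [1]
  a=2: (2, 2, 623)  [1]
  a=3: (3, 0, 415)  [1]
  a=4: none
  a=5: (5, 0, 249)  [1]
  a=6: (6, 6, 209)  [1]
  a=7: (7, -2, 178), (7, 2, 178)  [2]
  a=8..9: none
  a=10: (10, 10, 127)  [1]
  a=11: (11, -6, 114), (11, 6, 114)  [2]
  a=12: none
  a=13: (13, -8, 97), (13, 8, 97)  [2]
  a=14: (14, -2, 89), (14, 2, 89)  [2]
  a=15: (15, 0, 83)  [1]
  a=16: none
  a=17: (17, -16, 77), (17, 16, 77)  [2]
  a=18: none
  a=19: (19, -6, 66), (19, 6, 66)  [2]
  a=20: none
  a=21: (21, -12, 61), (21, 12, 61)  [2]
  a=22: (22, -6, 57), (22, 6, 57)  [2]
  a=23..25: none
  a=26: (26, -18, 51), (26, 18, 51)  [2]
  a=27..29: none
  a=30: (30, 30, 49)  [1]
  a=31..32: none
  a=33: (33, -6, 38), (33, 6, 38)  [2]
  a=34: (34, -18, 39), (34, 18, 39)  [2]
  a=35: (35, -30, 42), (35, 30, 42)  [2]
  a=36..40: none
Total reduced forms: 1 + 1 + 1 + 1 + 1 + 2 + 1 + 2 + 2 + 2 + 1 + 2 + 2 + 2 + 2 + 2 + 1 + 2 + 2 + 2 = 32
h = 32

32
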